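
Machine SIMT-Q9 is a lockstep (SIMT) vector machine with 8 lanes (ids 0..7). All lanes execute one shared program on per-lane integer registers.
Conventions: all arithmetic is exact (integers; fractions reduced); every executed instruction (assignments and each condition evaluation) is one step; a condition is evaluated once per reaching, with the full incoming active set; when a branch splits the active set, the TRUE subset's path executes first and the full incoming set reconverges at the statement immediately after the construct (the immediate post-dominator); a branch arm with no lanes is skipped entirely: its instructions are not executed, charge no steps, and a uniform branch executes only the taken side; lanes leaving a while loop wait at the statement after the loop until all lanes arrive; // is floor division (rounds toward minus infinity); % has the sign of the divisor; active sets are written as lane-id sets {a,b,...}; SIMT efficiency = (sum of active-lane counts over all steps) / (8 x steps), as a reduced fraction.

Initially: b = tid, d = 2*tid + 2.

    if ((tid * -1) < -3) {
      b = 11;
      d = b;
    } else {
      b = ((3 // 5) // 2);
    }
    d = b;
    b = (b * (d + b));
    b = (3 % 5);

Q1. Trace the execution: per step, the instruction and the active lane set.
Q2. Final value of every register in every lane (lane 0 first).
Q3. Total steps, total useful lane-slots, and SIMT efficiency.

step 0: eval ((tid * -1) < -3)       {0,1,2,3,4,5,6,7}
step 1: b <- 11                      {4,5,6,7}
step 2: d <- b                       {4,5,6,7}
step 3: b <- ((3 // 5) // 2)         {0,1,2,3}
step 4: d <- b                       {0,1,2,3,4,5,6,7}
step 5: b <- (b * (d + b))           {0,1,2,3,4,5,6,7}
step 6: b <- (3 % 5)                 {0,1,2,3,4,5,6,7}

Answer: 7 steps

b: 3,3,3,3,3,3,3,3
d: 0,0,0,0,11,11,11,11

steps = 7; useful = 44; efficiency = 44/56 = 11/14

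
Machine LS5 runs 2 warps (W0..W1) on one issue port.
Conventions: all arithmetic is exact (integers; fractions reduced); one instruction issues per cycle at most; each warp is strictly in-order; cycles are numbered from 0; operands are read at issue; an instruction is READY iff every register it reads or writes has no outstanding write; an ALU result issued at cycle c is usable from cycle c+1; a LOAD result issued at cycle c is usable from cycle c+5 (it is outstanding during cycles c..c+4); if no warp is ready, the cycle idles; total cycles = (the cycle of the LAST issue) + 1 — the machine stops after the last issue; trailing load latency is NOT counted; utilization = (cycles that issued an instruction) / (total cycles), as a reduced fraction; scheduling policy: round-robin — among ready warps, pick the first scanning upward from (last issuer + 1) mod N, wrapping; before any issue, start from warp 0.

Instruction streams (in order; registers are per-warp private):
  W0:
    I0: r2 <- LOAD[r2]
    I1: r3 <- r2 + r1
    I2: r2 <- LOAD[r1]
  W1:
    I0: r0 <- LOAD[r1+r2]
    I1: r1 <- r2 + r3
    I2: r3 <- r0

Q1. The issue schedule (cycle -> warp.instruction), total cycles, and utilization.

cycle 0: W0.I0
cycle 1: W1.I0
cycle 2: W1.I1
cycle 3: idle
cycle 4: idle
cycle 5: W0.I1
cycle 6: W1.I2
cycle 7: W0.I2

Answer: 8 cycles, utilization 3/4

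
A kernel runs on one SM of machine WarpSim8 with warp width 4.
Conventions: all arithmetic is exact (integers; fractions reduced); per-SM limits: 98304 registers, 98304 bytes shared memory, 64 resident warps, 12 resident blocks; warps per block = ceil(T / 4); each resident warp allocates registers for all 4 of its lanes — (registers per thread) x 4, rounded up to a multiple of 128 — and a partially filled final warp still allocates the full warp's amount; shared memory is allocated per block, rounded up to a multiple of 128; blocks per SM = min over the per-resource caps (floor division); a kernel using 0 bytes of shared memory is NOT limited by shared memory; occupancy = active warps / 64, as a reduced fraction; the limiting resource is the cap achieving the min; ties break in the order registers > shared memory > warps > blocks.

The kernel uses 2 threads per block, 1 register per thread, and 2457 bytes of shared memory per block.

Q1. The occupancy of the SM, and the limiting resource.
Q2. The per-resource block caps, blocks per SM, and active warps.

Answer: occupancy 3/16, limited by blocks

registers: 768 blocks
shared memory: 38 blocks
warps: 64 blocks
blocks: 12 blocks

Answer: 12 blocks, 12 active warps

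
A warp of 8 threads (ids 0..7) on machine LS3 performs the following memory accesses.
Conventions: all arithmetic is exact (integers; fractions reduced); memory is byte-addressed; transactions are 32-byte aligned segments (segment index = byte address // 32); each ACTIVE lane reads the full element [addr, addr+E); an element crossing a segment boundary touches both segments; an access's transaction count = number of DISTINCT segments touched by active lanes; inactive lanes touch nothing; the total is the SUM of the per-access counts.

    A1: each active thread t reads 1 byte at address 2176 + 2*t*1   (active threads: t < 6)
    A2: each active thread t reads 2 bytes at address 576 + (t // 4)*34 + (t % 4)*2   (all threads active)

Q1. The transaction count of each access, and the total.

A1: 1 transaction
A2: 2 transactions

Answer: 1,2; total 3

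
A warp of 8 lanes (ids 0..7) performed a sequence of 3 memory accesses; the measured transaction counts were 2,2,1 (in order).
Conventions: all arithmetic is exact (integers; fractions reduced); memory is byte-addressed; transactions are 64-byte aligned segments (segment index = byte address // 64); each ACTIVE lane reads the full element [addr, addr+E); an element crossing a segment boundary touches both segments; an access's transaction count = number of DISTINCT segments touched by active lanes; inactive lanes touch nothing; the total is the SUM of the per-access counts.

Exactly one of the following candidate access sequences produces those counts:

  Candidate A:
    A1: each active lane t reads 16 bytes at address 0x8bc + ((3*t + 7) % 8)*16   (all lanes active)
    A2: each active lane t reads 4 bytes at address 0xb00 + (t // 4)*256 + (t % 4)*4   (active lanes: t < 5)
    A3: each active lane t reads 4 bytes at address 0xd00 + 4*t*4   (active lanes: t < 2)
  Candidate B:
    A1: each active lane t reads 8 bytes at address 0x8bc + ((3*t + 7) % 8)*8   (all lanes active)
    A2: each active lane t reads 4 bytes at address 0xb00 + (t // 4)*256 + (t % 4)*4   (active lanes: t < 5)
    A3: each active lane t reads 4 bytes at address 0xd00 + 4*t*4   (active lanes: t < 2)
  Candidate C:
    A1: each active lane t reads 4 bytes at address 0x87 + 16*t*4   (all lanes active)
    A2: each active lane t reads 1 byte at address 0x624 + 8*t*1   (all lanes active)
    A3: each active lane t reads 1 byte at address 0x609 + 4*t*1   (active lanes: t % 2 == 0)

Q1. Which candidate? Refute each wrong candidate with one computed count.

A: A1 gives 3 transactions, not 2
C: A1 gives 8 transactions, not 2
B: all counts match (2,2,1)

Answer: B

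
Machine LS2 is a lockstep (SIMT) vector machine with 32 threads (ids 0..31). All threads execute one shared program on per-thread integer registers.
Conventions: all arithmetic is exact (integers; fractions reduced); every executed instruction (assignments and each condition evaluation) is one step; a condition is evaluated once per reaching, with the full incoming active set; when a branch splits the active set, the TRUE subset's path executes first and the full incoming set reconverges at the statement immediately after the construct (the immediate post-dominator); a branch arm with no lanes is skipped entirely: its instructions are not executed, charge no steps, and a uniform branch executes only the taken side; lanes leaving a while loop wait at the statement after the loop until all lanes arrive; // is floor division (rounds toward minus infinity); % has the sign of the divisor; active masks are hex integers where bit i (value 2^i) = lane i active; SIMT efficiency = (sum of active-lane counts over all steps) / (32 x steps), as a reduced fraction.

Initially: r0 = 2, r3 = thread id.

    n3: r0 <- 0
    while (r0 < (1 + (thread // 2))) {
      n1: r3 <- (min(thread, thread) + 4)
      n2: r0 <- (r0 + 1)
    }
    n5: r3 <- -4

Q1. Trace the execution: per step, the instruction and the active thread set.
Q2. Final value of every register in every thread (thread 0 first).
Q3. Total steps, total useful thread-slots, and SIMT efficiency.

step 0: r0 <- 0                      0xffffffff
step 1: eval (r0 < (1 + (thread // 2))) 0xffffffff
step 2: r3 <- (min(thread, thread) + 4) 0xffffffff
step 3: r0 <- (r0 + 1)               0xffffffff
step 4: eval (r0 < (1 + (thread // 2))) 0xffffffff
step 5: r3 <- (min(thread, thread) + 4) 0xfffffffc
step 6: r0 <- (r0 + 1)               0xfffffffc
step 7: eval (r0 < (1 + (thread // 2))) 0xfffffffc
step 8: r3 <- (min(thread, thread) + 4) 0xfffffff0
step 9: r0 <- (r0 + 1)               0xfffffff0
step 10: eval (r0 < (1 + (thread // 2))) 0xfffffff0
step 11: r3 <- (min(thread, thread) + 4) 0xffffffc0
step 12: r0 <- (r0 + 1)               0xffffffc0
step 13: eval (r0 < (1 + (thread // 2))) 0xffffffc0
step 14: r3 <- (min(thread, thread) + 4) 0xffffff00
step 15: r0 <- (r0 + 1)               0xffffff00
step 16: eval (r0 < (1 + (thread // 2))) 0xffffff00
step 17: r3 <- (min(thread, thread) + 4) 0xfffffc00
step 18: r0 <- (r0 + 1)               0xfffffc00
step 19: eval (r0 < (1 + (thread // 2))) 0xfffffc00
step 20: r3 <- (min(thread, thread) + 4) 0xfffff000
step 21: r0 <- (r0 + 1)               0xfffff000
step 22: eval (r0 < (1 + (thread // 2))) 0xfffff000
step 23: r3 <- (min(thread, thread) + 4) 0xffffc000
step 24: r0 <- (r0 + 1)               0xffffc000
step 25: eval (r0 < (1 + (thread // 2))) 0xffffc000
step 26: r3 <- (min(thread, thread) + 4) 0xffff0000
step 27: r0 <- (r0 + 1)               0xffff0000
step 28: eval (r0 < (1 + (thread // 2))) 0xffff0000
step 29: r3 <- (min(thread, thread) + 4) 0xfffc0000
step 30: r0 <- (r0 + 1)               0xfffc0000
step 31: eval (r0 < (1 + (thread // 2))) 0xfffc0000
step 32: r3 <- (min(thread, thread) + 4) 0xfff00000
step 33: r0 <- (r0 + 1)               0xfff00000
step 34: eval (r0 < (1 + (thread // 2))) 0xfff00000
step 35: r3 <- (min(thread, thread) + 4) 0xffc00000
step 36: r0 <- (r0 + 1)               0xffc00000
step 37: eval (r0 < (1 + (thread // 2))) 0xffc00000
step 38: r3 <- (min(thread, thread) + 4) 0xff000000
step 39: r0 <- (r0 + 1)               0xff000000
step 40: eval (r0 < (1 + (thread // 2))) 0xff000000
step 41: r3 <- (min(thread, thread) + 4) 0xfc000000
step 42: r0 <- (r0 + 1)               0xfc000000
step 43: eval (r0 < (1 + (thread // 2))) 0xfc000000
step 44: r3 <- (min(thread, thread) + 4) 0xf0000000
step 45: r0 <- (r0 + 1)               0xf0000000
step 46: eval (r0 < (1 + (thread // 2))) 0xf0000000
step 47: r3 <- (min(thread, thread) + 4) 0xc0000000
step 48: r0 <- (r0 + 1)               0xc0000000
step 49: eval (r0 < (1 + (thread // 2))) 0xc0000000
step 50: r3 <- -4                     0xffffffff

Answer: 51 steps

r0: 1,1,2,2,3,3,4,4,5,5,6,6,7,7,8,8,9,9,10,10,11,11,12,12,13,13,14,14,15,15,16,16
r3: -4,-4,-4,-4,-4,-4,-4,-4,-4,-4,-4,-4,-4,-4,-4,-4,-4,-4,-4,-4,-4,-4,-4,-4,-4,-4,-4,-4,-4,-4,-4,-4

steps = 51; useful = 912; efficiency = 912/1632 = 19/34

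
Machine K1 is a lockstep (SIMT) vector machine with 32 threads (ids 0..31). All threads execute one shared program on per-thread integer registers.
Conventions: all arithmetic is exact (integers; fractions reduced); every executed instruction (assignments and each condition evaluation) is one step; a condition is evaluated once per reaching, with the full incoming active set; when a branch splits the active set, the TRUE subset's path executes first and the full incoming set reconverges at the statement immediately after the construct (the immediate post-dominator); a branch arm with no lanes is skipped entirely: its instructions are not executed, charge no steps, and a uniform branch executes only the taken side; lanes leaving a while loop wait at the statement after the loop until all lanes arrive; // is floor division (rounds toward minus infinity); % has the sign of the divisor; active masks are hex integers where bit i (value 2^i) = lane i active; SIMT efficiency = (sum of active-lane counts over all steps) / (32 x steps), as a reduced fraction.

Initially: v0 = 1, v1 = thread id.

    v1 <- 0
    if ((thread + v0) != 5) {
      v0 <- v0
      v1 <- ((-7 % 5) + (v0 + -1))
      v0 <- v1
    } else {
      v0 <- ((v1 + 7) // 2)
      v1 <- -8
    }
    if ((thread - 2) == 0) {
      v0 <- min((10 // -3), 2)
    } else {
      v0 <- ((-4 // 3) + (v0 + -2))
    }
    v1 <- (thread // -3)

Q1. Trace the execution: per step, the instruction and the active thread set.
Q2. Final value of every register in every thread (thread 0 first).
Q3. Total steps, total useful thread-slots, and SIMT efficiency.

step 0: v1 <- 0                      0xffffffff
step 1: eval ((thread + v0) != 5)    0xffffffff
step 2: v0 <- v0                     0xffffffef
step 3: v1 <- ((-7 % 5) + (v0 + -1)) 0xffffffef
step 4: v0 <- v1                     0xffffffef
step 5: v0 <- ((v1 + 7) // 2)        0x00000010
step 6: v1 <- -8                     0x00000010
step 7: eval ((thread - 2) == 0)     0xffffffff
step 8: v0 <- min((10 // -3), 2)     0x00000004
step 9: v0 <- ((-4 // 3) + (v0 + -2)) 0xfffffffb
step 10: v1 <- (thread // -3)         0xffffffff

Answer: 11 steps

v0: -1,-1,-4,-1,-1,-1,-1,-1,-1,-1,-1,-1,-1,-1,-1,-1,-1,-1,-1,-1,-1,-1,-1,-1,-1,-1,-1,-1,-1,-1,-1,-1
v1: 0,-1,-1,-1,-2,-2,-2,-3,-3,-3,-4,-4,-4,-5,-5,-5,-6,-6,-6,-7,-7,-7,-8,-8,-8,-9,-9,-9,-10,-10,-10,-11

steps = 11; useful = 255; efficiency = 255/352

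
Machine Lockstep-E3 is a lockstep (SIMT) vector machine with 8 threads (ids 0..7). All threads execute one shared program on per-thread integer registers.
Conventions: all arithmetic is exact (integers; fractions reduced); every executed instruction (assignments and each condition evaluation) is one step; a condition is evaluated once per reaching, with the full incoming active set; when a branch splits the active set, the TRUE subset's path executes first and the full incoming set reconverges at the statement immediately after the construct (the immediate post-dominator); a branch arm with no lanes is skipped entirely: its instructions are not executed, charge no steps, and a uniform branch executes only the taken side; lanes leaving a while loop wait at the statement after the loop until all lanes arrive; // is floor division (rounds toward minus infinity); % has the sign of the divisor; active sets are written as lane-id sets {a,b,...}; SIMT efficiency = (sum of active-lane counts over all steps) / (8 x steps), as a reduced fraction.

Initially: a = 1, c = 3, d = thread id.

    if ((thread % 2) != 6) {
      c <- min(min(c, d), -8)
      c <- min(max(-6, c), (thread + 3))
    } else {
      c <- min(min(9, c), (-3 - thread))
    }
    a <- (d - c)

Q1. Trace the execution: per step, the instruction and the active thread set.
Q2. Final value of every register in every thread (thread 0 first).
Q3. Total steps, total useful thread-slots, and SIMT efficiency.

step 0: eval ((thread % 2) != 6)     {0,1,2,3,4,5,6,7}
step 1: c <- min(min(c, d), -8)      {0,1,2,3,4,5,6,7}
step 2: c <- min(max(-6, c), (thread + 3)) {0,1,2,3,4,5,6,7}
step 3: a <- (d - c)                 {0,1,2,3,4,5,6,7}

Answer: 4 steps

a: 6,7,8,9,10,11,12,13
c: -6,-6,-6,-6,-6,-6,-6,-6
d: 0,1,2,3,4,5,6,7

steps = 4; useful = 32; efficiency = 32/32 = 1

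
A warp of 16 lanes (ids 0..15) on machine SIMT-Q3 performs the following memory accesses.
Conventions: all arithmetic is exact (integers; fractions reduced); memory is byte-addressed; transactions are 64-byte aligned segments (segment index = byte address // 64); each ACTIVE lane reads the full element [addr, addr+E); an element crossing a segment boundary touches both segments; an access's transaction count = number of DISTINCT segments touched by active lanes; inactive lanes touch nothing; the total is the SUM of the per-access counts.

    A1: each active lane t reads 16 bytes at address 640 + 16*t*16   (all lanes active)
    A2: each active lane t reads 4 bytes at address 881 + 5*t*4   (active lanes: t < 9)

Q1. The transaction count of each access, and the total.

A1: 16 transactions
A2: 4 transactions

Answer: 16,4; total 20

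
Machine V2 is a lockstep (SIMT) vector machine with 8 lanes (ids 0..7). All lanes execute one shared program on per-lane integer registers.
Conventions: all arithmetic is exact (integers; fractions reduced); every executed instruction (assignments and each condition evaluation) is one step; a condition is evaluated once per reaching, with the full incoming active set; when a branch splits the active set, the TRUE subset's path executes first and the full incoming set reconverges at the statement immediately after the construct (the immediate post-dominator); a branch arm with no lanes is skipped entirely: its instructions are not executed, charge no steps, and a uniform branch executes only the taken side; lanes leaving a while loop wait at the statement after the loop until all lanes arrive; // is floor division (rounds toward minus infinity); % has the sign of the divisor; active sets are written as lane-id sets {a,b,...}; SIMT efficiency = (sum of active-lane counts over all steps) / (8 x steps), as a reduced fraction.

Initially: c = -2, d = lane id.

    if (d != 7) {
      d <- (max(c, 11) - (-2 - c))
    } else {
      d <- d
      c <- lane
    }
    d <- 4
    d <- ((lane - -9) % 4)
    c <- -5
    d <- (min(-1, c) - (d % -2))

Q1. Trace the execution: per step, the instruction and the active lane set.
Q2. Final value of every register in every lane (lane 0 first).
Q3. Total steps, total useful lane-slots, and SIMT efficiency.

step 0: eval (d != 7)                {0,1,2,3,4,5,6,7}
step 1: d <- (max(c, 11) - (-2 - c)) {0,1,2,3,4,5,6}
step 2: d <- d                       {7}
step 3: c <- lane                    {7}
step 4: d <- 4                       {0,1,2,3,4,5,6,7}
step 5: d <- ((lane - -9) % 4)       {0,1,2,3,4,5,6,7}
step 6: c <- -5                      {0,1,2,3,4,5,6,7}
step 7: d <- (min(-1, c) - (d % -2)) {0,1,2,3,4,5,6,7}

Answer: 8 steps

c: -5,-5,-5,-5,-5,-5,-5,-5
d: -4,-5,-4,-5,-4,-5,-4,-5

steps = 8; useful = 49; efficiency = 49/64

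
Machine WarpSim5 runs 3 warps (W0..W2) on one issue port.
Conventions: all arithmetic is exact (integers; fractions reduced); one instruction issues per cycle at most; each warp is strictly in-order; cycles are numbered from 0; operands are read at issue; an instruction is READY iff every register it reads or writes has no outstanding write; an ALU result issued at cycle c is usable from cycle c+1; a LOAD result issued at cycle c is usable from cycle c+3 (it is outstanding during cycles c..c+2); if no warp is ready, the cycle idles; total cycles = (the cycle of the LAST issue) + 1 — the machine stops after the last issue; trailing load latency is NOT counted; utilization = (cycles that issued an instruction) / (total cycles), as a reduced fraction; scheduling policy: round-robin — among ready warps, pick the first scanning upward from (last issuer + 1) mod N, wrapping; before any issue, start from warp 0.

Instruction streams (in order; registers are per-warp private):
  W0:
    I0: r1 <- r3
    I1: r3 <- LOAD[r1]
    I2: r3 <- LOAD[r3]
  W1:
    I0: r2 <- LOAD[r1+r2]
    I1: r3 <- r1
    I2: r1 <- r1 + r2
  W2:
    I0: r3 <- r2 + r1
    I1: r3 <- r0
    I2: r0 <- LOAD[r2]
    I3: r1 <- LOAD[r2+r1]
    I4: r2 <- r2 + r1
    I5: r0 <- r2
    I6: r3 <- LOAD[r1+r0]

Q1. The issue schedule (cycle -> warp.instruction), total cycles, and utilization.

cycle 0: W0.I0
cycle 1: W1.I0
cycle 2: W2.I0
cycle 3: W0.I1
cycle 4: W1.I1
cycle 5: W2.I1
cycle 6: W0.I2
cycle 7: W1.I2
cycle 8: W2.I2
cycle 9: W2.I3
cycle 10: idle
cycle 11: idle
cycle 12: W2.I4
cycle 13: W2.I5
cycle 14: W2.I6

Answer: 15 cycles, utilization 13/15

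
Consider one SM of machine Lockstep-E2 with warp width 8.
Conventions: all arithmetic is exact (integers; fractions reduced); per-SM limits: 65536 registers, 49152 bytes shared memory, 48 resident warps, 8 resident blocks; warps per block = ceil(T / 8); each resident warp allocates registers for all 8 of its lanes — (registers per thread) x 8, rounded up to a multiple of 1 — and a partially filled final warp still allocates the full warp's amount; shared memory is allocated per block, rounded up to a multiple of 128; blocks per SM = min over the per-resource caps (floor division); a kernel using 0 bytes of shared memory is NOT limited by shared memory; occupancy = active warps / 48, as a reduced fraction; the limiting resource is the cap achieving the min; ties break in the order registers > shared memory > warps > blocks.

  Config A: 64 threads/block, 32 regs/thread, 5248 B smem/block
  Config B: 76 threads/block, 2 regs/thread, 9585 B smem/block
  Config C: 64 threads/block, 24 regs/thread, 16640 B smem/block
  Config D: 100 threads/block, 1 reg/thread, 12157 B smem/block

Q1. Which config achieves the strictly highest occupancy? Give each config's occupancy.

occupancies: A 1, B 5/6, C 1/3, D 13/16

Answer: A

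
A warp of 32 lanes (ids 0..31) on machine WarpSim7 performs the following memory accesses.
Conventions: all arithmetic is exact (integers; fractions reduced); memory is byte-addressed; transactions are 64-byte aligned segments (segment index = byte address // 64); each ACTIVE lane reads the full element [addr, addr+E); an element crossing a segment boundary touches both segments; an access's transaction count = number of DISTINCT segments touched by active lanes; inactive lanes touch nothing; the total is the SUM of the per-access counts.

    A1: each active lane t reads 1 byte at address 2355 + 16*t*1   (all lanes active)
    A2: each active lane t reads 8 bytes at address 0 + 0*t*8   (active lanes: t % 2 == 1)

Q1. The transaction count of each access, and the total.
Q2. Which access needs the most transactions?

A1: 9 transactions
A2: 1 transaction

Answer: 9,1; total 10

Answer: A1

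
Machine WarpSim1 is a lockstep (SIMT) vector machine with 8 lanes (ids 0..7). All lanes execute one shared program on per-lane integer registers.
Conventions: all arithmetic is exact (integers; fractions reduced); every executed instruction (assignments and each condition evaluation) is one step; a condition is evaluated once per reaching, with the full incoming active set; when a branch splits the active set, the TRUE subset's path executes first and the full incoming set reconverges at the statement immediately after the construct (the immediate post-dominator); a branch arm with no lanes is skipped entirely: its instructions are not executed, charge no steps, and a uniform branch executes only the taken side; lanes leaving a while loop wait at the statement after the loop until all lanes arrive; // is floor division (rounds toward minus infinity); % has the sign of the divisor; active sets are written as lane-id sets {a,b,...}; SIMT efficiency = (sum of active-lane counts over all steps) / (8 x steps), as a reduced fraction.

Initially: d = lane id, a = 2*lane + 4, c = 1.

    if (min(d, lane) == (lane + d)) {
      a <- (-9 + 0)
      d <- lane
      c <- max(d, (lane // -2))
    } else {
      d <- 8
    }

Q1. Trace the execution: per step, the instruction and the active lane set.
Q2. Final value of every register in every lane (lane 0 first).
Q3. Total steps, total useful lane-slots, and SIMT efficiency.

step 0: eval (min(d, lane) == (lane + d)) {0,1,2,3,4,5,6,7}
step 1: a <- (-9 + 0)                {0}
step 2: d <- lane                    {0}
step 3: c <- max(d, (lane // -2))    {0}
step 4: d <- 8                       {1,2,3,4,5,6,7}

Answer: 5 steps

d: 0,8,8,8,8,8,8,8
a: -9,6,8,10,12,14,16,18
c: 0,1,1,1,1,1,1,1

steps = 5; useful = 18; efficiency = 18/40 = 9/20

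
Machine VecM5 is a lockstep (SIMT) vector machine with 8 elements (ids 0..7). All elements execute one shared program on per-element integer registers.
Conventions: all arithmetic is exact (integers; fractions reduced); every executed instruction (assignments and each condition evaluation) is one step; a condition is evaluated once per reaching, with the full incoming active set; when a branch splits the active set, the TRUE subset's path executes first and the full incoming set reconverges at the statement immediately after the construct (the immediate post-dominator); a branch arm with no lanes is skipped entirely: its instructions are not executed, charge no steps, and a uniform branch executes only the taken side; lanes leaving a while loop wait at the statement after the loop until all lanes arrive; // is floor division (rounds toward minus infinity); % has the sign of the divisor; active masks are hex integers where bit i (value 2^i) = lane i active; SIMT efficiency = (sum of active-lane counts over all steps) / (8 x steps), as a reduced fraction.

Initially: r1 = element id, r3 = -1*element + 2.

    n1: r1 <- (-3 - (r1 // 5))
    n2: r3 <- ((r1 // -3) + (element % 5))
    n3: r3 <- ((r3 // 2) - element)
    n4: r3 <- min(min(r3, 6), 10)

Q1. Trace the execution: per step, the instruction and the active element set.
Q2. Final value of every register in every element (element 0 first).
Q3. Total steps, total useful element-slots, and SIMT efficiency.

step 0: r1 <- (-3 - (r1 // 5))       0xff
step 1: r3 <- ((r1 // -3) + (element % 5)) 0xff
step 2: r3 <- ((r3 // 2) - element)  0xff
step 3: r3 <- min(min(r3, 6), 10)    0xff

Answer: 4 steps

r1: -3,-3,-3,-3,-3,-4,-4,-4
r3: 0,0,-1,-1,-2,-5,-5,-6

steps = 4; useful = 32; efficiency = 32/32 = 1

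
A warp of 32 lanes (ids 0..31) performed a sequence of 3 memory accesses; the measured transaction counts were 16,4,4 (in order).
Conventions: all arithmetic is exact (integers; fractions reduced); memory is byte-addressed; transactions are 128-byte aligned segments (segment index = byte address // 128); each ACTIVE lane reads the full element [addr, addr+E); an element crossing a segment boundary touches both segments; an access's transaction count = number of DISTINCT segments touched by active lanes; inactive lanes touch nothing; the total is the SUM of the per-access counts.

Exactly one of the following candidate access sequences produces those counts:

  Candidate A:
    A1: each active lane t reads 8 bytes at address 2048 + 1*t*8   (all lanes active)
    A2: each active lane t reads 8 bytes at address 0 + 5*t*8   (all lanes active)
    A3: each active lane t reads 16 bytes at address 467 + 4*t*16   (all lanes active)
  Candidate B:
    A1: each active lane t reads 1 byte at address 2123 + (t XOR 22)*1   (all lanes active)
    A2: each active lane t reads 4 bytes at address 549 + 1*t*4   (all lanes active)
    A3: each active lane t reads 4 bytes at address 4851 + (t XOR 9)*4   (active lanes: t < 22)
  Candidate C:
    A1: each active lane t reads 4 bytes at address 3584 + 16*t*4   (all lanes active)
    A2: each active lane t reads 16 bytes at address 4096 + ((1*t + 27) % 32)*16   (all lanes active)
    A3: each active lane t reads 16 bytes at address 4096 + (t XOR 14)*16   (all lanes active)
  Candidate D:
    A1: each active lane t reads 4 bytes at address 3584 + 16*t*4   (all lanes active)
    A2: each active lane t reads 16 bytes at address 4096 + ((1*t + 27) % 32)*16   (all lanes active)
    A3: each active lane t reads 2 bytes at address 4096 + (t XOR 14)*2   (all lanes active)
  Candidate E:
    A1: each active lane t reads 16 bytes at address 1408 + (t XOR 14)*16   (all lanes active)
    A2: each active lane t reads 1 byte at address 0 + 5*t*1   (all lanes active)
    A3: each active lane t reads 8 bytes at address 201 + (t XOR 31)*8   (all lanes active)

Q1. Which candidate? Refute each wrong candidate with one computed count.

A: A1 gives 2 transactions, not 16
B: A1 gives 1 transaction, not 16
D: A3 gives 1 transaction, not 4
E: A1 gives 4 transactions, not 16
C: all counts match (16,4,4)

Answer: C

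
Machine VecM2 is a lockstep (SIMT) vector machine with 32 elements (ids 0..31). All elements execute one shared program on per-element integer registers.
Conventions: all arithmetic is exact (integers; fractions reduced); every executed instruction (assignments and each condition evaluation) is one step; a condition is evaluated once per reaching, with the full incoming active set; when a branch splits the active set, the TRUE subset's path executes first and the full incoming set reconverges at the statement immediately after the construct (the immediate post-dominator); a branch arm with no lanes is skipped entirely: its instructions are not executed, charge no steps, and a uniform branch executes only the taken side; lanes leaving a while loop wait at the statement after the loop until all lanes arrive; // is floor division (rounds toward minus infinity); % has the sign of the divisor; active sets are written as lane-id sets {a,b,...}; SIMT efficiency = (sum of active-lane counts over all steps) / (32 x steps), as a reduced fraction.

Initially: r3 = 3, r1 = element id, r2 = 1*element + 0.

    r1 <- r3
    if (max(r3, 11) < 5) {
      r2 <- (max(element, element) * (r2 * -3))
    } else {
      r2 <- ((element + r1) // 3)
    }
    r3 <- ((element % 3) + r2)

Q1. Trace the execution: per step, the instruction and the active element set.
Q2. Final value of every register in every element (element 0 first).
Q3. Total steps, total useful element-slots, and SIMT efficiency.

step 0: r1 <- r3                     {0,1,2,3,4,5,6,7,8,9,10,11,12,13,14,15,16,17,18,19,20,21,22,23,24,25,26,27,28,29,30,31}
step 1: eval (max(r3, 11) < 5)       {0,1,2,3,4,5,6,7,8,9,10,11,12,13,14,15,16,17,18,19,20,21,22,23,24,25,26,27,28,29,30,31}
step 2: r2 <- ((element + r1) // 3)  {0,1,2,3,4,5,6,7,8,9,10,11,12,13,14,15,16,17,18,19,20,21,22,23,24,25,26,27,28,29,30,31}
step 3: r3 <- ((element % 3) + r2)   {0,1,2,3,4,5,6,7,8,9,10,11,12,13,14,15,16,17,18,19,20,21,22,23,24,25,26,27,28,29,30,31}

Answer: 4 steps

r3: 1,2,3,2,3,4,3,4,5,4,5,6,5,6,7,6,7,8,7,8,9,8,9,10,9,10,11,10,11,12,11,12
r1: 3,3,3,3,3,3,3,3,3,3,3,3,3,3,3,3,3,3,3,3,3,3,3,3,3,3,3,3,3,3,3,3
r2: 1,1,1,2,2,2,3,3,3,4,4,4,5,5,5,6,6,6,7,7,7,8,8,8,9,9,9,10,10,10,11,11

steps = 4; useful = 128; efficiency = 128/128 = 1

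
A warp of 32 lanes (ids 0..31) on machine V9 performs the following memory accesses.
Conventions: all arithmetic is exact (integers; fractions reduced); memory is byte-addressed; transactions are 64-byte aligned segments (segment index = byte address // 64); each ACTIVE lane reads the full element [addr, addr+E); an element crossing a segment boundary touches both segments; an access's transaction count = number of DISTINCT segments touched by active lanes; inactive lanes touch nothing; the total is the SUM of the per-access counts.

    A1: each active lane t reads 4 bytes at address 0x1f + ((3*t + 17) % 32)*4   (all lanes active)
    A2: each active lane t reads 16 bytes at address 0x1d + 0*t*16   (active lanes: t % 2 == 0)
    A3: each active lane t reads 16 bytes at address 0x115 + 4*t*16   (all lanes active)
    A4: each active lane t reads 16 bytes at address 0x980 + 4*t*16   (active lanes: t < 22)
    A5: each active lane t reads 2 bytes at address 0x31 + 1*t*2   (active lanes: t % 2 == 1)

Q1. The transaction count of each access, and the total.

A1: 3 transactions
A2: 1 transaction
A3: 32 transactions
A4: 22 transactions
A5: 2 transactions

Answer: 3,1,32,22,2; total 60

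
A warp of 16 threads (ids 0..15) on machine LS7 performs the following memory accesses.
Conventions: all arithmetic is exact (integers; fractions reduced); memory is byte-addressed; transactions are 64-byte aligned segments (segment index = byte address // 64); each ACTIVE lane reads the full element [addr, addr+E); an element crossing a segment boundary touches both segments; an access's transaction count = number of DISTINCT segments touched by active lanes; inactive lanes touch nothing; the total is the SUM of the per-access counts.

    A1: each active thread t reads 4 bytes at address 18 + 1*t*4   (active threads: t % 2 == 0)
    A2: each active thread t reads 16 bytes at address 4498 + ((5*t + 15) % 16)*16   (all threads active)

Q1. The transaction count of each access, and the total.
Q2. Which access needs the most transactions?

A1: 2 transactions
A2: 5 transactions

Answer: 2,5; total 7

Answer: A2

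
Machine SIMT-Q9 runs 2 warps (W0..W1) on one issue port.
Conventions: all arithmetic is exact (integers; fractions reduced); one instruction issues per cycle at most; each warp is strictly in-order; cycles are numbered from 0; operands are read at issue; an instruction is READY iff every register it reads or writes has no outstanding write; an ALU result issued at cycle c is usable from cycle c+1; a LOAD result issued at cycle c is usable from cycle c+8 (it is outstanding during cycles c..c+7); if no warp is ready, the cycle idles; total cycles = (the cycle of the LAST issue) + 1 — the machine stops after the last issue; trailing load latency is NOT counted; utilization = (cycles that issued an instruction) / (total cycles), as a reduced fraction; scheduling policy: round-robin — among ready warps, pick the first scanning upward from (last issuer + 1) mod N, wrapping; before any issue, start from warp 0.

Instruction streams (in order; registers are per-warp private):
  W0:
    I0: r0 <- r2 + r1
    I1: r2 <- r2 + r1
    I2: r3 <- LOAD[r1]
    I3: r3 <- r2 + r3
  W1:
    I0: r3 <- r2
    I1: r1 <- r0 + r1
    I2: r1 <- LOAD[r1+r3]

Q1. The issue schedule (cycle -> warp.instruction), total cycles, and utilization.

cycle 0: W0.I0
cycle 1: W1.I0
cycle 2: W0.I1
cycle 3: W1.I1
cycle 4: W0.I2
cycle 5: W1.I2
cycle 6: idle
cycle 7: idle
cycle 8: idle
cycle 9: idle
cycle 10: idle
cycle 11: idle
cycle 12: W0.I3

Answer: 13 cycles, utilization 7/13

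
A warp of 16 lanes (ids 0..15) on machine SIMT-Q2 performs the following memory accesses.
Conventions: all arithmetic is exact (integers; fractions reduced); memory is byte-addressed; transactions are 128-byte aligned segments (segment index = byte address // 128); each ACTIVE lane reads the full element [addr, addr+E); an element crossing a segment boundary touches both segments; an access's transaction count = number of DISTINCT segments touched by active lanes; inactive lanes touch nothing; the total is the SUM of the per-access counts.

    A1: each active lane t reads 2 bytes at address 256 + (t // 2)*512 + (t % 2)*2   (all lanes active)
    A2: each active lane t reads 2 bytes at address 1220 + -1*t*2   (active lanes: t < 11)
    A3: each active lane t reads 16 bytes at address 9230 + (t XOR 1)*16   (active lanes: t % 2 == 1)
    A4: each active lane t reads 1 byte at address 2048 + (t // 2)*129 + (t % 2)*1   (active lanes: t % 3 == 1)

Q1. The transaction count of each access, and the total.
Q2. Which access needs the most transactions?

A1: 8 transactions
A2: 1 transaction
A3: 2 transactions
A4: 5 transactions

Answer: 8,1,2,5; total 16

Answer: A1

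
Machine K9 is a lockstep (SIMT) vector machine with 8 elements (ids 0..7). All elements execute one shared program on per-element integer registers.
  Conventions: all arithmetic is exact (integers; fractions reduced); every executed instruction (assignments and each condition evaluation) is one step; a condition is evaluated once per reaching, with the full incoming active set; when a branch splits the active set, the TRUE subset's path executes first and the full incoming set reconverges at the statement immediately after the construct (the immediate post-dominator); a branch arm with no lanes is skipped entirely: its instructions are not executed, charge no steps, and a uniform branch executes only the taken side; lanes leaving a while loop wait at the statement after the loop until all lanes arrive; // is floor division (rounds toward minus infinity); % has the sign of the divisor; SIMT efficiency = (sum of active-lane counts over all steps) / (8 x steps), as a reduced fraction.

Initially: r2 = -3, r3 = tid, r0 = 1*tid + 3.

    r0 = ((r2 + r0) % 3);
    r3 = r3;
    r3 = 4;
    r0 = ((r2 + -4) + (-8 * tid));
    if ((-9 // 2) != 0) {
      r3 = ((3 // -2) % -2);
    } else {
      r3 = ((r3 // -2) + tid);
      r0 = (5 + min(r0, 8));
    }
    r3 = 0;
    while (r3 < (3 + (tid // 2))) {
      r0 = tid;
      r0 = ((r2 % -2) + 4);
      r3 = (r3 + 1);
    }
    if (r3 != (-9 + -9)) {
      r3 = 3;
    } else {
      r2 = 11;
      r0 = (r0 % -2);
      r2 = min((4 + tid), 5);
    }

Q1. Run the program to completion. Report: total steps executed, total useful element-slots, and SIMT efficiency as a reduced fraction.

Answer: 34 steps, 224 useful, 14/17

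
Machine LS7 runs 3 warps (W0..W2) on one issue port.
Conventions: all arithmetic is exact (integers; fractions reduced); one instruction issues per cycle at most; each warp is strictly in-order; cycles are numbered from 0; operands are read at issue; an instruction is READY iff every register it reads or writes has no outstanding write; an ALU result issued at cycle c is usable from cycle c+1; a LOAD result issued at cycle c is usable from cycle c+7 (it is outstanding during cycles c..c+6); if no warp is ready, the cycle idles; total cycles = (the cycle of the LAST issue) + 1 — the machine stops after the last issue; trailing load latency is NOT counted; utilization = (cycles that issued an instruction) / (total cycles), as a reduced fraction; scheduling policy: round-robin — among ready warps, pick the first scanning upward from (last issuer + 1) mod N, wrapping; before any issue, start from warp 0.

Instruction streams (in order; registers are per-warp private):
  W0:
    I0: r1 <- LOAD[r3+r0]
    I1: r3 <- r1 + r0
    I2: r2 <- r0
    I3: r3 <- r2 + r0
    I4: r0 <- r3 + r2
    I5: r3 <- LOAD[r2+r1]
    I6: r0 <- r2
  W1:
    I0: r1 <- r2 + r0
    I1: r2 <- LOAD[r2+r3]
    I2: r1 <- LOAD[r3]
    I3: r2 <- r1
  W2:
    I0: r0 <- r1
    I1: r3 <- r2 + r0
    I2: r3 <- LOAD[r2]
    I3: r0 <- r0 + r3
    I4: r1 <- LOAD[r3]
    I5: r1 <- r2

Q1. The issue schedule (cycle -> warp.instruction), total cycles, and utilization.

cycle 0: W0.I0
cycle 1: W1.I0
cycle 2: W2.I0
cycle 3: W1.I1
cycle 4: W2.I1
cycle 5: W1.I2
cycle 6: W2.I2
cycle 7: W0.I1
cycle 8: W0.I2
cycle 9: W0.I3
cycle 10: W0.I4
cycle 11: W0.I5
cycle 12: W1.I3
cycle 13: W2.I3
cycle 14: W0.I6
cycle 15: W2.I4
cycle 16: idle
cycle 17: idle
cycle 18: idle
cycle 19: idle
cycle 20: idle
cycle 21: idle
cycle 22: W2.I5

Answer: 23 cycles, utilization 17/23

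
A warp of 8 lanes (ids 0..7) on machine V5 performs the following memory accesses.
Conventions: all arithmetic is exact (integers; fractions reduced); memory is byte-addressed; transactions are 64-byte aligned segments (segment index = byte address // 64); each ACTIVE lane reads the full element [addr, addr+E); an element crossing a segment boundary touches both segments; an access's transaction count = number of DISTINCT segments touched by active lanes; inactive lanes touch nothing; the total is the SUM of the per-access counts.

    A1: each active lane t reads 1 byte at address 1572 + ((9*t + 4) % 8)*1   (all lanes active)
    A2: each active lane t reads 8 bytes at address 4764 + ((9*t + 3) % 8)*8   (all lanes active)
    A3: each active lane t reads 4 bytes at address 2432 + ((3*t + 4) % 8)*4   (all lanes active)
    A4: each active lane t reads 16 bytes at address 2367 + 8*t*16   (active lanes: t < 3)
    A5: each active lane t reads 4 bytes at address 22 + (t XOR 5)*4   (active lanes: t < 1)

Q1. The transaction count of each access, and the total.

A1: 1 transaction
A2: 2 transactions
A3: 1 transaction
A4: 6 transactions
A5: 1 transaction

Answer: 1,2,1,6,1; total 11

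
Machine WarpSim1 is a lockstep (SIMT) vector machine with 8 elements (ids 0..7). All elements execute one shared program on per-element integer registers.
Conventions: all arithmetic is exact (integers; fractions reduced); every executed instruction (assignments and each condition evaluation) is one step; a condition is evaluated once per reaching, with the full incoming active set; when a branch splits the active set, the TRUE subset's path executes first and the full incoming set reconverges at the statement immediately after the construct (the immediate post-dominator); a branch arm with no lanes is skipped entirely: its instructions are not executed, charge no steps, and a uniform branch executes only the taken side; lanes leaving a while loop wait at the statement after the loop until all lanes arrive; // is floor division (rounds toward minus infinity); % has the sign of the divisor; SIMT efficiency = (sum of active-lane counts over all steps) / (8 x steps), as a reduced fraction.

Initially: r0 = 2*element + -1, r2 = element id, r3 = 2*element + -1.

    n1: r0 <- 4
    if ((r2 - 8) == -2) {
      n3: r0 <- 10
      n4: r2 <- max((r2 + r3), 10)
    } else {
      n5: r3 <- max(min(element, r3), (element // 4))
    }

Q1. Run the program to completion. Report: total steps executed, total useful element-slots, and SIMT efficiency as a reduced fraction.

Answer: 5 steps, 25 useful, 5/8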